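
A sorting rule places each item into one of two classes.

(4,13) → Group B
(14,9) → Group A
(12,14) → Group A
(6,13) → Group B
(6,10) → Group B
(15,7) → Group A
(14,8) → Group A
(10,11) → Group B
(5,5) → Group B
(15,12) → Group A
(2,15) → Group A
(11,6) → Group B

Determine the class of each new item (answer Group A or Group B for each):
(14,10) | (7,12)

The rule appears to be: max ≥ 14.
(14,10) → max 14 → Group A. (7,12) → max 12 → Group B.

Group A, Group B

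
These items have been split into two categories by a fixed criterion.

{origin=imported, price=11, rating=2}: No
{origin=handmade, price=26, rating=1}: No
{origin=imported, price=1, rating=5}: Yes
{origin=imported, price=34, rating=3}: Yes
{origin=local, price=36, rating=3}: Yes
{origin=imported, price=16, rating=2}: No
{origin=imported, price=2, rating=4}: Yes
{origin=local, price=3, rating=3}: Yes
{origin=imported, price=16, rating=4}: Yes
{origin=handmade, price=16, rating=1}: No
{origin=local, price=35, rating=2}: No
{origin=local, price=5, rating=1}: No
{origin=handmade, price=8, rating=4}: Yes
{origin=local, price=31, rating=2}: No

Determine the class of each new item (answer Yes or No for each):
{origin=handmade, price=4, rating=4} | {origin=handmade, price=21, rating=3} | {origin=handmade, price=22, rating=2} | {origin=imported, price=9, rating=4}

Rule: rating ≥ 3. This holds for each 'Yes' example and fails for each 'No' one.
{origin=handmade, price=4, rating=4}: Yes (rating = 4). {origin=handmade, price=21, rating=3}: Yes (rating = 3). {origin=handmade, price=22, rating=2}: No (rating = 2). {origin=imported, price=9, rating=4}: Yes (rating = 4).

Yes, Yes, No, Yes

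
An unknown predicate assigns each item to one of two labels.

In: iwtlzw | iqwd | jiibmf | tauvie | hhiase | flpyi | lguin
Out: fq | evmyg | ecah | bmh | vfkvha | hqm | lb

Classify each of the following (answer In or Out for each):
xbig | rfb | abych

In, Out, Out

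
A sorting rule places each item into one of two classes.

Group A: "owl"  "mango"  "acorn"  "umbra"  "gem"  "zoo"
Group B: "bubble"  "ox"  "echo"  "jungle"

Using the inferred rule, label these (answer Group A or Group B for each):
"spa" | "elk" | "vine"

Checking candidate rules against both groups, what survives is: odd length.
"spa": length 3, meets the rule → Group A.
"elk": length 3, meets the rule → Group A.
"vine": length 4, fails this test → Group B.

Group A, Group A, Group B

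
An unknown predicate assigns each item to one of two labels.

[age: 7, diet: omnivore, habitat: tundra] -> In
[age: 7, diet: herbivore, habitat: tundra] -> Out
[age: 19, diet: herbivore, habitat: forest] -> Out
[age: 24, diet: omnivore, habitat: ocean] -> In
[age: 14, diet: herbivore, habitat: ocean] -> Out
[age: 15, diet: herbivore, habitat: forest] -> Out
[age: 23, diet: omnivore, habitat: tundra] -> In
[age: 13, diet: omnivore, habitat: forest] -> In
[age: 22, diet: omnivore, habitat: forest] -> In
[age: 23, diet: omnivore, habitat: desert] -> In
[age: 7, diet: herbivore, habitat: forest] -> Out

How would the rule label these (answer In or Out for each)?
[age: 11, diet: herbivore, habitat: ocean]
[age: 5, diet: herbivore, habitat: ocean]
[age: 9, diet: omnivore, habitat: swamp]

Out, Out, In

Every 'In' example satisfies: diet is omnivore. None of the 'Out' examples do.
Out: [age: 11, diet: herbivore, habitat: ocean], since diet is herbivore. Out: [age: 5, diet: herbivore, habitat: ocean], since diet is herbivore. In: [age: 9, diet: omnivore, habitat: swamp], since diet is omnivore.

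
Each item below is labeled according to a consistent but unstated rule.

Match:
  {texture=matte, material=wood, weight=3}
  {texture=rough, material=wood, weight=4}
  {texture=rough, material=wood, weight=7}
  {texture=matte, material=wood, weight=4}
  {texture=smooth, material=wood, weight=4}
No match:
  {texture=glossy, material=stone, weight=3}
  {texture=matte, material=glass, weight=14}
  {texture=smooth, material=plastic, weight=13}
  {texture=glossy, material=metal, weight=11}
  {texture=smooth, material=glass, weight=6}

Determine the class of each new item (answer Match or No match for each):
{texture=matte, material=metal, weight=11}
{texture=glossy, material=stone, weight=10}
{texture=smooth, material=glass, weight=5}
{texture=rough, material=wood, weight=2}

No match, No match, No match, Match

One predicate separates the groups cleanly: material is wood.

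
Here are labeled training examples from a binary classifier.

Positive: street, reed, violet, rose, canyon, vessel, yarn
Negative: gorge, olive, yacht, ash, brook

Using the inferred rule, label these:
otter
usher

Negative, Negative

One predicate separates the groups cleanly: even length.
otter — length 5, hence Negative.
usher — length 5, hence Negative.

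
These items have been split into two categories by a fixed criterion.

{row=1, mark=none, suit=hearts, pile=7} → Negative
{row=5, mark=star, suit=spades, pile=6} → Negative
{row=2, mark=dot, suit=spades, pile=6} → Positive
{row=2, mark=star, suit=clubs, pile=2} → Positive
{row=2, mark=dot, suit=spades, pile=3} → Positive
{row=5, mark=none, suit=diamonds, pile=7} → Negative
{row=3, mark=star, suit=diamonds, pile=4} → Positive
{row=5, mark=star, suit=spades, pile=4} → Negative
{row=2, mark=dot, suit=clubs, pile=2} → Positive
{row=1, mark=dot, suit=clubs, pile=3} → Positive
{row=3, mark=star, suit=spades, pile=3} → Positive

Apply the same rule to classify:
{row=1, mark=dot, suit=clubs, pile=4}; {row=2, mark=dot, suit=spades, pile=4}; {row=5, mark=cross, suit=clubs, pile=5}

Positive, Positive, Negative

The pattern is that an item is 'Positive' exactly when: pile ≤ 6 AND row ≤ 3.
{row=1, mark=dot, suit=clubs, pile=4}: Positive (pile = 4, row = 1).
{row=2, mark=dot, suit=spades, pile=4}: Positive (pile = 4, row = 2).
{row=5, mark=cross, suit=clubs, pile=5}: Negative (pile = 5, row = 5).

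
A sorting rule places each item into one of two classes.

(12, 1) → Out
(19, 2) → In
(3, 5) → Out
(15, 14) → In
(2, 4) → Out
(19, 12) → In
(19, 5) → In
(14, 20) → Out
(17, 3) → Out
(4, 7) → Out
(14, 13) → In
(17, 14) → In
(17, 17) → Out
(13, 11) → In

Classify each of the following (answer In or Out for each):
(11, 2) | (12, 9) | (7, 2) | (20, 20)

Out, In, Out, Out

The common property of the 'In' items is: first > second AND sum ≥ 21. No 'Out' item has it.
(11, 2) → 11 > 2, 11+2 = 13 → Out.
(12, 9) → 12 > 9, 12+9 = 21 → In.
(7, 2) → 7 > 2, 7+2 = 9 → Out.
(20, 20) → 20 = 20, 20+20 = 40 → Out.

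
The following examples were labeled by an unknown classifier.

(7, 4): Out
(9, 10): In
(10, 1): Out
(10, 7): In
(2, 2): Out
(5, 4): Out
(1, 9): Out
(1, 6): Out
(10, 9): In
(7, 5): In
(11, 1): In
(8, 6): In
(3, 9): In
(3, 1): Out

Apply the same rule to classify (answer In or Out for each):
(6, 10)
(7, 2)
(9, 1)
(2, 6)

The pattern is that an item is 'In' exactly when: sum ≥ 12.

In, Out, Out, Out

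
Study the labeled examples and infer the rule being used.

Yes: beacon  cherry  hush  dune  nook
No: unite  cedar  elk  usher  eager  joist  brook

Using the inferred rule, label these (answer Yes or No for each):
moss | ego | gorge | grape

One predicate separates the groups cleanly: even length.

Yes, No, No, No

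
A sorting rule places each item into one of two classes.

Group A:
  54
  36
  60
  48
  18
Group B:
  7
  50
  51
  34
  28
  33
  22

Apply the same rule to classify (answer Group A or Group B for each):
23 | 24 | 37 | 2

Group B, Group A, Group B, Group B

The distinguishing property — multiple of 6 — holds for all the 'Group A' cases and none of the 'Group B' cases.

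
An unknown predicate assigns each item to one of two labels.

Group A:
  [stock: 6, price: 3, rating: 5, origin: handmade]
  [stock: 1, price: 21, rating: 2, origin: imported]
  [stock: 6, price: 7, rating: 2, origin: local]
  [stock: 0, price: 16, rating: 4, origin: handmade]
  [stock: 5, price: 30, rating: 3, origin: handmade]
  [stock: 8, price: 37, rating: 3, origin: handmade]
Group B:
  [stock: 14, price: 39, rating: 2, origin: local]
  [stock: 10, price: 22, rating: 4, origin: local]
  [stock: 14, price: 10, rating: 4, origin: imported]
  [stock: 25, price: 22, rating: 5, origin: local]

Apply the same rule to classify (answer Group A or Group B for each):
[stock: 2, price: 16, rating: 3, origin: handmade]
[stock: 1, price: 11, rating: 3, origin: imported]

One predicate separates the groups cleanly: stock ≤ 8.

Group A, Group A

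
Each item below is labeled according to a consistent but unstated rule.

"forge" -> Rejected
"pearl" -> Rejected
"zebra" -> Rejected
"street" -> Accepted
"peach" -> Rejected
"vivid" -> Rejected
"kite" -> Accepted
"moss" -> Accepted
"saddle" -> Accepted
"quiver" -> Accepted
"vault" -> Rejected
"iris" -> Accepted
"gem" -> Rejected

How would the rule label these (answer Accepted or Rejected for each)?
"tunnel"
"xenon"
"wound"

Accepted, Rejected, Rejected

A rule that fits every label: even length — true of each 'Accepted' example, false of each 'Rejected' one.
"tunnel": length 6 — fits, so Accepted. "xenon": length 5 — does not fit, so Rejected. "wound": length 5 — does not fit, so Rejected.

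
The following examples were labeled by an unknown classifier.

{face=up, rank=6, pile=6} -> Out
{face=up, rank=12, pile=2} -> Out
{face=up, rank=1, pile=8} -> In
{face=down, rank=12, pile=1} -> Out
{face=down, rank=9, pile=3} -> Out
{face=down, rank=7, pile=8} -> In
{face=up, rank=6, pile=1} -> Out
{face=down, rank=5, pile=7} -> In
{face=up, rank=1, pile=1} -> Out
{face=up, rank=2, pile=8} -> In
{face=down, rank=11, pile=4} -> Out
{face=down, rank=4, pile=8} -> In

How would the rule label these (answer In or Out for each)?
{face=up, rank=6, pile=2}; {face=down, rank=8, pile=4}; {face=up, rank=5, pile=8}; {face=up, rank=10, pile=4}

Out, Out, In, Out

Rule: pile ≥ 7. This holds for each 'In' example and fails for each 'Out' one.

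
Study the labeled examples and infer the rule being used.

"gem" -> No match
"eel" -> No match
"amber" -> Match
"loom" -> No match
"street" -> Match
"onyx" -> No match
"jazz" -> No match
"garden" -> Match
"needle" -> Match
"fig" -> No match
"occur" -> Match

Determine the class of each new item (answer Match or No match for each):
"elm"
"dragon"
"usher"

No match, Match, Match

The pattern is that an item is 'Match' exactly when: length ≥ 5.
"elm": No match (length 3).
"dragon": Match (length 6).
"usher": Match (length 5).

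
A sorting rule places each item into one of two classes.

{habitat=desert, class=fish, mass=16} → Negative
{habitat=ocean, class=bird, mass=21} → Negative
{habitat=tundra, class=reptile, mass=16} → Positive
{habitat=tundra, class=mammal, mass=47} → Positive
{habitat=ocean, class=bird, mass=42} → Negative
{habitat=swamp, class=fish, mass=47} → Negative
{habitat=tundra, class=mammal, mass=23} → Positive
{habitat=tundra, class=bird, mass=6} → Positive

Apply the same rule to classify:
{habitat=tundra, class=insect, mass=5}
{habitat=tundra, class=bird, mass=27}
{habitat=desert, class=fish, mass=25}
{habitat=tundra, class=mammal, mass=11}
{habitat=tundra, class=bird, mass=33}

The simplest hypothesis consistent with all the labels is: habitat is tundra.
{habitat=tundra, class=insect, mass=5}: habitat is tundra, passes → Positive.
{habitat=tundra, class=bird, mass=27}: habitat is tundra, passes → Positive.
{habitat=desert, class=fish, mass=25}: habitat is desert, fails this test → Negative.
{habitat=tundra, class=mammal, mass=11}: habitat is tundra, passes → Positive.
{habitat=tundra, class=bird, mass=33}: habitat is tundra, passes → Positive.

Positive, Positive, Negative, Positive, Positive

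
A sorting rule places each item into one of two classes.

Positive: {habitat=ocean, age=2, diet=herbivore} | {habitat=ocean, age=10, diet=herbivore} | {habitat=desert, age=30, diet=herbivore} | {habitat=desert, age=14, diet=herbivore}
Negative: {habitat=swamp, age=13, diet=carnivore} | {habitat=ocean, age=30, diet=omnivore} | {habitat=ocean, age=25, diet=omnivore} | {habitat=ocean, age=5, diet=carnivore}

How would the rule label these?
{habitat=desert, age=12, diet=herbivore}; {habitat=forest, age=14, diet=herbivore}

Positive, Positive

A rule that fits every label: diet is herbivore — true of each 'Positive' example, false of each 'Negative' one.
{habitat=desert, age=12, diet=herbivore}: diet is herbivore, matches → Positive.
{habitat=forest, age=14, diet=herbivore}: diet is herbivore, matches → Positive.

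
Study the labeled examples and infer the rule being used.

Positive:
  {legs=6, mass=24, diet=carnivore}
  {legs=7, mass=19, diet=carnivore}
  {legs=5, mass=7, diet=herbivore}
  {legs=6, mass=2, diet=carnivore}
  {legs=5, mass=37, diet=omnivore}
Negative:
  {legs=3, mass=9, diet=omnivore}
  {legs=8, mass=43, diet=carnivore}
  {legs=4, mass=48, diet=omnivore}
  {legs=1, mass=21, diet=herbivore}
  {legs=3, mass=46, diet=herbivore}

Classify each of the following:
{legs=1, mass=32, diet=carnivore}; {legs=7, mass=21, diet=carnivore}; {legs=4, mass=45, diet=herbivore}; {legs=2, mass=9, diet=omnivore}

Negative, Positive, Negative, Negative

The simplest hypothesis consistent with all the labels is: legs ≥ 5 AND legs ≤ 7.
{legs=1, mass=32, diet=carnivore}: legs = 1 — does not fit, so Negative. {legs=7, mass=21, diet=carnivore}: legs = 7 — passes, so Positive. {legs=4, mass=45, diet=herbivore}: legs = 4 — does not fit, so Negative. {legs=2, mass=9, diet=omnivore}: legs = 2 — does not fit, so Negative.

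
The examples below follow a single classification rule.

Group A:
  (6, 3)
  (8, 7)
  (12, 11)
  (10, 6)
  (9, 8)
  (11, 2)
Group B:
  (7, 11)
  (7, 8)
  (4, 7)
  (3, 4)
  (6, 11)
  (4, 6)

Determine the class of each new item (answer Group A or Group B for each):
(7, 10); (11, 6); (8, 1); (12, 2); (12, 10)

Group B, Group A, Group A, Group A, Group A

Every 'Group A' example satisfies: first > second. None of the 'Group B' examples do.
(7, 10) → 7 < 10 → Group B. (11, 6) → 11 > 6 → Group A. (8, 1) → 8 > 1 → Group A. (12, 2) → 12 > 2 → Group A. (12, 10) → 12 > 10 → Group A.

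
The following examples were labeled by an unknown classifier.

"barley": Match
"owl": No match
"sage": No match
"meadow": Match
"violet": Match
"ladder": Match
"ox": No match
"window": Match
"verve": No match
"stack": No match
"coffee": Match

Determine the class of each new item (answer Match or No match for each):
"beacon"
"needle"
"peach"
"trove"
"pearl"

Match, Match, No match, No match, No match

Every 'Match' example satisfies: length 6. None of the 'No match' examples do.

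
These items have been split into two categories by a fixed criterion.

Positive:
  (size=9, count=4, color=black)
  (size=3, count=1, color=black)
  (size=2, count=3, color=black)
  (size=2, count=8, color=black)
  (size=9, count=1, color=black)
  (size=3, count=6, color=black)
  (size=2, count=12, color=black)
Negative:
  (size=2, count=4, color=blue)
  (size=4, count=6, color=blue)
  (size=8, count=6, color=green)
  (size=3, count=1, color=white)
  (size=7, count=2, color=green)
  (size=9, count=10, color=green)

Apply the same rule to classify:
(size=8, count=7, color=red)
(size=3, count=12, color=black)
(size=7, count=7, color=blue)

The simplest hypothesis consistent with all the labels is: color is black.
(size=8, count=7, color=red) — color is red, hence Negative. (size=3, count=12, color=black) — color is black, hence Positive. (size=7, count=7, color=blue) — color is blue, hence Negative.

Negative, Positive, Negative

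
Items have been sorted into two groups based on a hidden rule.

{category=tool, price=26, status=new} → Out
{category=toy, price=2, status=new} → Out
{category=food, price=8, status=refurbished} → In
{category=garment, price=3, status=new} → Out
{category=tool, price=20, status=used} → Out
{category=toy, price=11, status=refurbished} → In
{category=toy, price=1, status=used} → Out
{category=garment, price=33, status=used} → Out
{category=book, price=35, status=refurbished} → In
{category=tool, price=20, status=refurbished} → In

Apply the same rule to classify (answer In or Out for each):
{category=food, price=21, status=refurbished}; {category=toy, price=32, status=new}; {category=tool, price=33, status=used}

In, Out, Out

'In' ⟺ status is refurbished.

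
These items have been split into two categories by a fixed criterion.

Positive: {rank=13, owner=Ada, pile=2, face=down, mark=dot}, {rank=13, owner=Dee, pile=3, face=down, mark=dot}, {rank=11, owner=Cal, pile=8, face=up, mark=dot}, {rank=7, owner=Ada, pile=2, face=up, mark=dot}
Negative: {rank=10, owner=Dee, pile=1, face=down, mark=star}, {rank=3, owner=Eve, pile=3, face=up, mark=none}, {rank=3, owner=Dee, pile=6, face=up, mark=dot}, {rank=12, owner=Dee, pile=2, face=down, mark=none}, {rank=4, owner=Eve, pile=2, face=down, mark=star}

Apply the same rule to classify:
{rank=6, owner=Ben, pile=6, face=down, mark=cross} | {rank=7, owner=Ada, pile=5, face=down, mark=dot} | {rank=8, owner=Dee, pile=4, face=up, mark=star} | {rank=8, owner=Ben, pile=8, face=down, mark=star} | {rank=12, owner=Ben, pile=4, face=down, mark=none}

A rule that fits every label: mark is dot AND rank ≥ 4 — true of each 'Positive' example, false of each 'Negative' one.
{rank=6, owner=Ben, pile=6, face=down, mark=cross}: mark is cross, rank = 6 — doesn't qualify, so Negative.
{rank=7, owner=Ada, pile=5, face=down, mark=dot}: mark is dot, rank = 7 — qualifies, so Positive.
{rank=8, owner=Dee, pile=4, face=up, mark=star}: mark is star, rank = 8 — doesn't qualify, so Negative.
{rank=8, owner=Ben, pile=8, face=down, mark=star}: mark is star, rank = 8 — doesn't qualify, so Negative.
{rank=12, owner=Ben, pile=4, face=down, mark=none}: mark is none, rank = 12 — doesn't qualify, so Negative.

Negative, Positive, Negative, Negative, Negative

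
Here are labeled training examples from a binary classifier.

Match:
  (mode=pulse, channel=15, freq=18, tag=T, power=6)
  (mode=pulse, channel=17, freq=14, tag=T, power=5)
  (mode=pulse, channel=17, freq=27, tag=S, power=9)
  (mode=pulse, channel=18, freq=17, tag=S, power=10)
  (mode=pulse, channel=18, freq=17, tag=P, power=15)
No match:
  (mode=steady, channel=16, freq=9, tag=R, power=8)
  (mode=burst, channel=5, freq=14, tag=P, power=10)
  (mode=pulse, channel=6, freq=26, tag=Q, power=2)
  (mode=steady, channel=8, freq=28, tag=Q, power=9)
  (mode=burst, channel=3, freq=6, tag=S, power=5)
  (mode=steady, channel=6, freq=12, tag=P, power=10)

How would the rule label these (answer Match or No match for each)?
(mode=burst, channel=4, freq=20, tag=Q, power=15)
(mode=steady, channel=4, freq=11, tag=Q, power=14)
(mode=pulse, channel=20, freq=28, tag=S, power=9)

All 'Match' examples share one property — mode is pulse AND power ≥ 5 — and every 'No match' example lacks it.
(mode=burst, channel=4, freq=20, tag=Q, power=15) → mode is burst, power = 15 → No match.
(mode=steady, channel=4, freq=11, tag=Q, power=14) → mode is steady, power = 14 → No match.
(mode=pulse, channel=20, freq=28, tag=S, power=9) → mode is pulse, power = 9 → Match.

No match, No match, Match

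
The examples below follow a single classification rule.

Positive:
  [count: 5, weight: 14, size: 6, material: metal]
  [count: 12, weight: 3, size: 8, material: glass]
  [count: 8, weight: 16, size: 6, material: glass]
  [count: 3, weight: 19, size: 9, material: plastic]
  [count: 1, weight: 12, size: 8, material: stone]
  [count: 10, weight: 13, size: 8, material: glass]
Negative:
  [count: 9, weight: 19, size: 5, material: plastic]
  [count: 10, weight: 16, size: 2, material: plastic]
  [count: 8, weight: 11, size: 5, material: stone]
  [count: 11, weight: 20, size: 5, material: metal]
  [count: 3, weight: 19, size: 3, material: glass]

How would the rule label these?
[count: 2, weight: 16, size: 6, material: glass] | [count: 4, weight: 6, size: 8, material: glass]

All 'Positive' examples share one property — size ≥ 6 — and every 'Negative' example lacks it.
[count: 2, weight: 16, size: 6, material: glass]: size = 6 — fits, so Positive. [count: 4, weight: 6, size: 8, material: glass]: size = 8 — fits, so Positive.

Positive, Positive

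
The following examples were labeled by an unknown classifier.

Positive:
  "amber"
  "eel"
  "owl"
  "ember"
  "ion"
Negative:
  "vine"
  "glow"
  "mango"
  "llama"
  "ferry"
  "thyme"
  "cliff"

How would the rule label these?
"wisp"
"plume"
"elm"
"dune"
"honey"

Negative, Negative, Positive, Negative, Negative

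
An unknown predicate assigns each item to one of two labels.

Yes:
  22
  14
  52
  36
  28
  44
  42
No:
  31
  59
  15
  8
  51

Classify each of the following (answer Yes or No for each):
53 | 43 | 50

The simplest hypothesis consistent with all the labels is: even AND at least 14.
53: No (53 is odd, 53 ≥ 14). 43: No (43 is odd, 43 ≥ 14). 50: Yes (50 is even, 50 ≥ 14).

No, No, Yes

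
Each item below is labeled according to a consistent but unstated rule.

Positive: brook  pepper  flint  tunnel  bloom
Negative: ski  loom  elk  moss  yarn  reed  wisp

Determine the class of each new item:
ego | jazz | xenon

Negative, Negative, Positive

One predicate separates the groups cleanly: length ≥ 5.
ego — length 3, hence Negative.
jazz — length 4, hence Negative.
xenon — length 5, hence Positive.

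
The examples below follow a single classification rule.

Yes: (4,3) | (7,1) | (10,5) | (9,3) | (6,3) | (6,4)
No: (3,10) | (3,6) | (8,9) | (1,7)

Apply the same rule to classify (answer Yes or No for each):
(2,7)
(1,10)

No, No

Rule: first > second. This holds for each 'Yes' example and fails for each 'No' one.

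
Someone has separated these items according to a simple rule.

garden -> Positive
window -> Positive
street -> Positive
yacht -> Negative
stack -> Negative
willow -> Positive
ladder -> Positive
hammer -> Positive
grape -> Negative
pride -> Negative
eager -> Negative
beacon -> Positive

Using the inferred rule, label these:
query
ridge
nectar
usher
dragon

'Positive' ⟺ even length.
query: length 5 — fails the rule, so Negative. ridge: length 5 — fails the rule, so Negative. nectar: length 6 — has this property, so Positive. usher: length 5 — fails the rule, so Negative. dragon: length 6 — has this property, so Positive.

Negative, Negative, Positive, Negative, Positive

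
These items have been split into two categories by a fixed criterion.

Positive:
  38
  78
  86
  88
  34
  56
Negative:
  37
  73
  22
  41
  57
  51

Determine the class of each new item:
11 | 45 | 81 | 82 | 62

Negative, Negative, Negative, Positive, Positive

The rule appears to be: even AND at least 34.
11: 11 is odd, 11 < 34 — does not fit, so Negative. 45: 45 is odd, 45 ≥ 34 — does not fit, so Negative. 81: 81 is odd, 81 ≥ 34 — does not fit, so Negative. 82: 82 is even, 82 ≥ 34 — satisfies this, so Positive. 62: 62 is even, 62 ≥ 34 — satisfies this, so Positive.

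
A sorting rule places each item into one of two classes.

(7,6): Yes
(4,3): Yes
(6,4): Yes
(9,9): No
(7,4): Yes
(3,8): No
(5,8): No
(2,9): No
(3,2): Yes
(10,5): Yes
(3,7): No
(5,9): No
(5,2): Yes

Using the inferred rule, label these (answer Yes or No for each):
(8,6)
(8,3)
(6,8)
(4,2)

Yes, Yes, No, Yes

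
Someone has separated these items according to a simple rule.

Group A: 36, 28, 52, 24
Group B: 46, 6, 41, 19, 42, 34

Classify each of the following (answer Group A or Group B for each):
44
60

Group A, Group A

Comparing the two groups points to one rule — multiple of 4.
44: Group A (44 = 4·11).
60: Group A (60 = 4·15).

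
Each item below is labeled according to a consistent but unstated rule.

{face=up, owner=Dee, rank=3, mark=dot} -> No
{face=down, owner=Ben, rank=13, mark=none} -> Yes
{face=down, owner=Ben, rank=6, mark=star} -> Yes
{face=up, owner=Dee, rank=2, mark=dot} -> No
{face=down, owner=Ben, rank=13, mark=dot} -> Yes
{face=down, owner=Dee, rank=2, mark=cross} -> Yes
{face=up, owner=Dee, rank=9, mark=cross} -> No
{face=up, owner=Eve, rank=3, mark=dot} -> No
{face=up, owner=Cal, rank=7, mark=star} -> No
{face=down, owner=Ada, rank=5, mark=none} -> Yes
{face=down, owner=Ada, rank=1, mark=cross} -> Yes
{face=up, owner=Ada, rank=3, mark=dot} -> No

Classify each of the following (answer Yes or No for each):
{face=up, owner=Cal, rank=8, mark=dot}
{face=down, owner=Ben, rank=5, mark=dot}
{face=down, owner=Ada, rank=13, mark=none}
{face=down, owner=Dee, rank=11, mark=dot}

No, Yes, Yes, Yes

'Yes' ⟺ face is down.
{face=up, owner=Cal, rank=8, mark=dot} — face is up, hence No.
{face=down, owner=Ben, rank=5, mark=dot} — face is down, hence Yes.
{face=down, owner=Ada, rank=13, mark=none} — face is down, hence Yes.
{face=down, owner=Dee, rank=11, mark=dot} — face is down, hence Yes.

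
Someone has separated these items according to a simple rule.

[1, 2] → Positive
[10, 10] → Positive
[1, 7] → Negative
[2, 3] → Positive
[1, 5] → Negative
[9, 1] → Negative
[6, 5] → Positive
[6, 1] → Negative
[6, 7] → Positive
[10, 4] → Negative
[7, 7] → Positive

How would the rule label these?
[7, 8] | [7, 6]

The rule appears to be: |first − second| ≤ 1.
[7, 8] → |7−8| = 1 → Positive.
[7, 6] → |7−6| = 1 → Positive.

Positive, Positive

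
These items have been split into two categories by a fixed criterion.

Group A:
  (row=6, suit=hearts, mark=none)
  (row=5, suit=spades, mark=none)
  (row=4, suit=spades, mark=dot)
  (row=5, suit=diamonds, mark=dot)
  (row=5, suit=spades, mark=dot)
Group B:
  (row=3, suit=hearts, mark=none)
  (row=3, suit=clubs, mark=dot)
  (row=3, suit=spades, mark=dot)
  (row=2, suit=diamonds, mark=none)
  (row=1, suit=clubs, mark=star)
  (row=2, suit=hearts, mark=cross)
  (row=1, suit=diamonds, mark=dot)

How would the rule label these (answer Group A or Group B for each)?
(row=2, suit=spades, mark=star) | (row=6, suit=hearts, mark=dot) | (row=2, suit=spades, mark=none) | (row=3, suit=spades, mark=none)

Group B, Group A, Group B, Group B

One predicate separates the groups cleanly: row ≥ 4.
(row=2, suit=spades, mark=star): row = 2, doesn't qualify → Group B. (row=6, suit=hearts, mark=dot): row = 6, fits → Group A. (row=2, suit=spades, mark=none): row = 2, doesn't qualify → Group B. (row=3, suit=spades, mark=none): row = 3, doesn't qualify → Group B.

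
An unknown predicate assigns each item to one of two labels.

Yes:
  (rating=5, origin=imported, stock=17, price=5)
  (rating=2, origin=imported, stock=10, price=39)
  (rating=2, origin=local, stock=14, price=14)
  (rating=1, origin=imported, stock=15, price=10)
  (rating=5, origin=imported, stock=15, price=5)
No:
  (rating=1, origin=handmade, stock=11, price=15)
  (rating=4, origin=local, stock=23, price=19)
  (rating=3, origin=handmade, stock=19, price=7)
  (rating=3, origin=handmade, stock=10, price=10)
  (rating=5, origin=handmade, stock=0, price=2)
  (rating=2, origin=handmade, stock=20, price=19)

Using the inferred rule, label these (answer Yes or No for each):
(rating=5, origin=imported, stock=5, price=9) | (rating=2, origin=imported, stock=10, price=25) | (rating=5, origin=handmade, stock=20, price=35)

Yes, Yes, No

The distinguishing property — origin is imported OR price = 14 — holds for all the 'Yes' cases and none of the 'No' cases.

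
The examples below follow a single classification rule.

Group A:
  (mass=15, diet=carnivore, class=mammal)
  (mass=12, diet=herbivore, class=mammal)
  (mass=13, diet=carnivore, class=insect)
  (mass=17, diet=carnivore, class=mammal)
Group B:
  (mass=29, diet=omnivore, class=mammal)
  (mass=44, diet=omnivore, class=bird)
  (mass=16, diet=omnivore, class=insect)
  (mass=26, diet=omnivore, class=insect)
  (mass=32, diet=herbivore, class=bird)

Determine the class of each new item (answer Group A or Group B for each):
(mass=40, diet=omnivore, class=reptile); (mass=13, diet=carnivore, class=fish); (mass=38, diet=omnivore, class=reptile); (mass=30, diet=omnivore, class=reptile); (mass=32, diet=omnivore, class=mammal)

The classifier is using: diet is carnivore OR mass = 12.
Group B: (mass=40, diet=omnivore, class=reptile), since diet is omnivore, mass = 40. Group A: (mass=13, diet=carnivore, class=fish), since diet is carnivore, mass = 13. Group B: (mass=38, diet=omnivore, class=reptile), since diet is omnivore, mass = 38. Group B: (mass=30, diet=omnivore, class=reptile), since diet is omnivore, mass = 30. Group B: (mass=32, diet=omnivore, class=mammal), since diet is omnivore, mass = 32.

Group B, Group A, Group B, Group B, Group B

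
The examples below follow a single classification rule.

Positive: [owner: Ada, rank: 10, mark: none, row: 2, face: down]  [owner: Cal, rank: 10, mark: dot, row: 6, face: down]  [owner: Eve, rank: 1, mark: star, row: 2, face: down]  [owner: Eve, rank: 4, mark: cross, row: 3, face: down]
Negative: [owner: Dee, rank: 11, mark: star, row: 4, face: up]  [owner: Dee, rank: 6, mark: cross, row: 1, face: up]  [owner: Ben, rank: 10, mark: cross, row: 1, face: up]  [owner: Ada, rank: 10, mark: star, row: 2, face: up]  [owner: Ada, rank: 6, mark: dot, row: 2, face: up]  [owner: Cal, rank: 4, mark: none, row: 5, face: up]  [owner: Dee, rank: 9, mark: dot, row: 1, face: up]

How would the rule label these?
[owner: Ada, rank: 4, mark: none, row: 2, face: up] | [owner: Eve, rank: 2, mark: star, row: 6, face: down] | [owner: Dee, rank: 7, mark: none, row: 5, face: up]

Negative, Positive, Negative

Looking at the examples, the only property every 'Positive' case has and every 'Negative' case lacks is: face is down.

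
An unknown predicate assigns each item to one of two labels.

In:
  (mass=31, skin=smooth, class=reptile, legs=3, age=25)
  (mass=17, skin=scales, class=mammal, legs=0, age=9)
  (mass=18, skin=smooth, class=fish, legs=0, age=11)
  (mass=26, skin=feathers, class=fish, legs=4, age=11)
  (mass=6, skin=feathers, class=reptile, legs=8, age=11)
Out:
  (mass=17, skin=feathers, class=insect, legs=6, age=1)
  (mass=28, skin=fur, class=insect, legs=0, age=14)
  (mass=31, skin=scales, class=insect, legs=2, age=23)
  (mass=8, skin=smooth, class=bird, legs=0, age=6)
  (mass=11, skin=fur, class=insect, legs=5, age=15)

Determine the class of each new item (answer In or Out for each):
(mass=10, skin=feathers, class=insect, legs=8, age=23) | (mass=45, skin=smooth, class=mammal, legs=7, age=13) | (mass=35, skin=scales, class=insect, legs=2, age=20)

Out, In, Out

'In' ⟺ class is not insect AND age ≥ 9.
(mass=10, skin=feathers, class=insect, legs=8, age=23) → class is insect, age = 23 → Out. (mass=45, skin=smooth, class=mammal, legs=7, age=13) → class is mammal, age = 13 → In. (mass=35, skin=scales, class=insect, legs=2, age=20) → class is insect, age = 20 → Out.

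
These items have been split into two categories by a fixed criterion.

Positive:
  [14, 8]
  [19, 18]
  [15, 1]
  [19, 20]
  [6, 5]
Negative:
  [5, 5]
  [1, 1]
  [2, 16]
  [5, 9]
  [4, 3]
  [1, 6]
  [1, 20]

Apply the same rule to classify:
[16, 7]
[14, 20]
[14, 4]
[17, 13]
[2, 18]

Positive, Positive, Positive, Positive, Negative

The classifier is using: first ≥ 6.
[16, 7]: Positive (first 16). [14, 20]: Positive (first 14). [14, 4]: Positive (first 14). [17, 13]: Positive (first 17). [2, 18]: Negative (first 2).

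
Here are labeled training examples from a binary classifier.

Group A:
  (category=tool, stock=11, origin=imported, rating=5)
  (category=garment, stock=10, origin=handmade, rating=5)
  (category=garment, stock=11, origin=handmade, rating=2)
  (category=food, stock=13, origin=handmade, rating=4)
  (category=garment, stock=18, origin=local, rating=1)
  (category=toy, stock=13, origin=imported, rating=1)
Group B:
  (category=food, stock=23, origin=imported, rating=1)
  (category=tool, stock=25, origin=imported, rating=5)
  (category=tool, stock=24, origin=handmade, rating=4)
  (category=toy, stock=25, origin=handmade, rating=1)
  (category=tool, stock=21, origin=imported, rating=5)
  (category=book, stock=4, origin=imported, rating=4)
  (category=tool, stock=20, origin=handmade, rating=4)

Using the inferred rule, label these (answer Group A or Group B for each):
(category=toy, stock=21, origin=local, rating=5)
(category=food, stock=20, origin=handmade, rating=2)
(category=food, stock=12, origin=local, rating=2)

'Group A' ⟺ stock ≥ 10 AND stock ≤ 18.

Group B, Group B, Group A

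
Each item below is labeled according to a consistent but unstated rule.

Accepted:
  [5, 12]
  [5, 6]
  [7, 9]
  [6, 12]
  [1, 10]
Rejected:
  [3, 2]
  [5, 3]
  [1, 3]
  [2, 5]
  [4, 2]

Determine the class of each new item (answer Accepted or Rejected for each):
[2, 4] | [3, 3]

The simplest hypothesis consistent with all the labels is: sum ≥ 11.
[2, 4]: 2+4 = 6 — doesn't qualify, so Rejected.
[3, 3]: 3+3 = 6 — doesn't qualify, so Rejected.

Rejected, Rejected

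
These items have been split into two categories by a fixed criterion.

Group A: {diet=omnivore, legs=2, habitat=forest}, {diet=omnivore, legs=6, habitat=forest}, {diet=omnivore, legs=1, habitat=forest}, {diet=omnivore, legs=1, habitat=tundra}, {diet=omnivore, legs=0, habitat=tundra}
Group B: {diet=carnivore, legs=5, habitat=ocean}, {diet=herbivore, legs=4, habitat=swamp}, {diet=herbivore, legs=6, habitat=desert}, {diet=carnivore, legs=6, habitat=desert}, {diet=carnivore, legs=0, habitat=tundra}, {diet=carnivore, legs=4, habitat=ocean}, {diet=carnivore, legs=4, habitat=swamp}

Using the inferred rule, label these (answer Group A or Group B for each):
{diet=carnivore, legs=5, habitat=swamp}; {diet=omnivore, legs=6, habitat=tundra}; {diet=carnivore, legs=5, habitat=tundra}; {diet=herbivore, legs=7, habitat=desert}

Looking at the examples, the only property every 'Group A' case has and every 'Group B' case lacks is: diet is omnivore.
Group B: {diet=carnivore, legs=5, habitat=swamp}, since diet is carnivore. Group A: {diet=omnivore, legs=6, habitat=tundra}, since diet is omnivore. Group B: {diet=carnivore, legs=5, habitat=tundra}, since diet is carnivore. Group B: {diet=herbivore, legs=7, habitat=desert}, since diet is herbivore.

Group B, Group A, Group B, Group B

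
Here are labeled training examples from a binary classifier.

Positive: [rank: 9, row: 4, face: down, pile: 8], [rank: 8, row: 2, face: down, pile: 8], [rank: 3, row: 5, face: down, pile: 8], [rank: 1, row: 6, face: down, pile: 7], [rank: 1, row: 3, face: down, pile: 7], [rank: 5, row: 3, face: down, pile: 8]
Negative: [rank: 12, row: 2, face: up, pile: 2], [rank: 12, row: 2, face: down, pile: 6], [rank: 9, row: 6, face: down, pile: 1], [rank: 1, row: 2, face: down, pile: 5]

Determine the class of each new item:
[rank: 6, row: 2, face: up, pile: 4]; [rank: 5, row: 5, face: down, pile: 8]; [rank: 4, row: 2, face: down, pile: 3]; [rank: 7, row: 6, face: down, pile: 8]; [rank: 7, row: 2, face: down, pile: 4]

The rule appears to be: pile ≥ 7.

Negative, Positive, Negative, Positive, Negative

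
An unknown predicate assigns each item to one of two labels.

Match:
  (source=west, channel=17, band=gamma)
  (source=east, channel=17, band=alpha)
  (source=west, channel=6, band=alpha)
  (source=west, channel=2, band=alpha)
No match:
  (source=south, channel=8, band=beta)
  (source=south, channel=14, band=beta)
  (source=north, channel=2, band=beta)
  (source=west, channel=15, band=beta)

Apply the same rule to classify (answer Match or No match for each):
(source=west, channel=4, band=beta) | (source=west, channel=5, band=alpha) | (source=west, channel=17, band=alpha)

No match, Match, Match

All 'Match' examples share one property — band is not beta — and every 'No match' example lacks it.
No match: (source=west, channel=4, band=beta), since band is beta.
Match: (source=west, channel=5, band=alpha), since band is alpha.
Match: (source=west, channel=17, band=alpha), since band is alpha.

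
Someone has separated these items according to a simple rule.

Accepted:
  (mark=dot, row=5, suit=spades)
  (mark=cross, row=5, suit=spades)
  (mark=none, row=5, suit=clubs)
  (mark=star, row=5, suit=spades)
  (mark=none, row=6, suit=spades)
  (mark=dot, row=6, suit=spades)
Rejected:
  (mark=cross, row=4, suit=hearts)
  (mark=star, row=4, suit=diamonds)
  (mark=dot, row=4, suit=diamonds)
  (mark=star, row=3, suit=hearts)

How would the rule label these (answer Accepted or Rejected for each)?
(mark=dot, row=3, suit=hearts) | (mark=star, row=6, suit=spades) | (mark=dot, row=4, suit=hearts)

One predicate separates the groups cleanly: row ≥ 5.
Rejected: (mark=dot, row=3, suit=hearts), since row = 3. Accepted: (mark=star, row=6, suit=spades), since row = 6. Rejected: (mark=dot, row=4, suit=hearts), since row = 4.

Rejected, Accepted, Rejected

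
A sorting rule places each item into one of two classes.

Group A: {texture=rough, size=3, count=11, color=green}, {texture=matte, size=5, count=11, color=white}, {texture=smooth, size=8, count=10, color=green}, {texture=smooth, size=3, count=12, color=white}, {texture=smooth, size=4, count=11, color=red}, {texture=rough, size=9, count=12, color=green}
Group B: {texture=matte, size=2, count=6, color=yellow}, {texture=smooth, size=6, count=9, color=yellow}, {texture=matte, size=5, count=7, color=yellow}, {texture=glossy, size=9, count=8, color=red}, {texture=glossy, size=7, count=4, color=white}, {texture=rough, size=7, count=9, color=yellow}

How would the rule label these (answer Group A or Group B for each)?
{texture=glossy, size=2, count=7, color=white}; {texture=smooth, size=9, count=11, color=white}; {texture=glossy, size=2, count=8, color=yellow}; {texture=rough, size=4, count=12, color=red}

The common property of the 'Group A' items is: count ≥ 10. No 'Group B' item has it.
{texture=glossy, size=2, count=7, color=white} — count = 7, hence Group B.
{texture=smooth, size=9, count=11, color=white} — count = 11, hence Group A.
{texture=glossy, size=2, count=8, color=yellow} — count = 8, hence Group B.
{texture=rough, size=4, count=12, color=red} — count = 12, hence Group A.

Group B, Group A, Group B, Group A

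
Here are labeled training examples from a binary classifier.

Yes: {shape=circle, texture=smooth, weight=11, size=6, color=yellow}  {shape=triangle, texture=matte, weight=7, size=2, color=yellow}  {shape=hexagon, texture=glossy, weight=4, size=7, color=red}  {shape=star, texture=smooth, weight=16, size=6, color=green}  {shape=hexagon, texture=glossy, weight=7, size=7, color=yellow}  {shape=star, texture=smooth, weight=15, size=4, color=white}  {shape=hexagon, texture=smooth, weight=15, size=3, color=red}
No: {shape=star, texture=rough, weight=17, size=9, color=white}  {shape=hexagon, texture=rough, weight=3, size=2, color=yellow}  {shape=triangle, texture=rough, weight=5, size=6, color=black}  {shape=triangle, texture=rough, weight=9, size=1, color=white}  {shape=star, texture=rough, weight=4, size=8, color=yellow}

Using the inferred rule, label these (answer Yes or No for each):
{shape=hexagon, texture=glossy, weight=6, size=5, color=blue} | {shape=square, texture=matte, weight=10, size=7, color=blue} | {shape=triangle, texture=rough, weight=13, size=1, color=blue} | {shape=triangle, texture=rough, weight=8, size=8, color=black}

The simplest hypothesis consistent with all the labels is: texture is not rough.
Yes: {shape=hexagon, texture=glossy, weight=6, size=5, color=blue}, since texture is glossy. Yes: {shape=square, texture=matte, weight=10, size=7, color=blue}, since texture is matte. No: {shape=triangle, texture=rough, weight=13, size=1, color=blue}, since texture is rough. No: {shape=triangle, texture=rough, weight=8, size=8, color=black}, since texture is rough.

Yes, Yes, No, No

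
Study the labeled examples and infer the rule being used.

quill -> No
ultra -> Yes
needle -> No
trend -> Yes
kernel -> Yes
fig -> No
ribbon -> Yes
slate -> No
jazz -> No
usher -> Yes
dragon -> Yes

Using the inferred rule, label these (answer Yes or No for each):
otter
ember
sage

Yes, Yes, No

The rule appears to be: contains 'r'.
otter: Yes (has 'r'). ember: Yes (has 'r'). sage: No (no 'r').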